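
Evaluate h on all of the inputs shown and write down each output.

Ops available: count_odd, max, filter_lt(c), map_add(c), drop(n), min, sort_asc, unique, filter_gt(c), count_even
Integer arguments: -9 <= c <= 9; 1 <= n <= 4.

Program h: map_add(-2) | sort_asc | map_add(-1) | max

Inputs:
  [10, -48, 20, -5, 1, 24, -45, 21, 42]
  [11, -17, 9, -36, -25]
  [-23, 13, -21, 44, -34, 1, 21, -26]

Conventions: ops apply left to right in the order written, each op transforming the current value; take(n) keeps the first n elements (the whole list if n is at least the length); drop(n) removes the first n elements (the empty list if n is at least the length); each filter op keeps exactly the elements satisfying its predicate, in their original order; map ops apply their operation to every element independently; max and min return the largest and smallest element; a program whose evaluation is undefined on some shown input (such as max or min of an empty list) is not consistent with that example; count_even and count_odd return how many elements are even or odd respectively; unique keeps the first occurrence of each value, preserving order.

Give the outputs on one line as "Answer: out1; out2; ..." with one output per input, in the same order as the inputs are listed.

Execution, op by op:
  [10, -48, 20, -5, 1, 24, -45, 21, 42] -> [8, -50, 18, -7, -1, 22, -47, 19, 40] -> [-50, -47, -7, -1, 8, 18, 19, 22, 40] -> [-51, -48, -8, -2, 7, 17, 18, 21, 39] -> 39
  [11, -17, 9, -36, -25] -> [9, -19, 7, -38, -27] -> [-38, -27, -19, 7, 9] -> [-39, -28, -20, 6, 8] -> 8
  [-23, 13, -21, 44, -34, 1, 21, -26] -> [-25, 11, -23, 42, -36, -1, 19, -28] -> [-36, -28, -25, -23, -1, 11, 19, 42] -> [-37, -29, -26, -24, -2, 10, 18, 41] -> 41

39; 8; 41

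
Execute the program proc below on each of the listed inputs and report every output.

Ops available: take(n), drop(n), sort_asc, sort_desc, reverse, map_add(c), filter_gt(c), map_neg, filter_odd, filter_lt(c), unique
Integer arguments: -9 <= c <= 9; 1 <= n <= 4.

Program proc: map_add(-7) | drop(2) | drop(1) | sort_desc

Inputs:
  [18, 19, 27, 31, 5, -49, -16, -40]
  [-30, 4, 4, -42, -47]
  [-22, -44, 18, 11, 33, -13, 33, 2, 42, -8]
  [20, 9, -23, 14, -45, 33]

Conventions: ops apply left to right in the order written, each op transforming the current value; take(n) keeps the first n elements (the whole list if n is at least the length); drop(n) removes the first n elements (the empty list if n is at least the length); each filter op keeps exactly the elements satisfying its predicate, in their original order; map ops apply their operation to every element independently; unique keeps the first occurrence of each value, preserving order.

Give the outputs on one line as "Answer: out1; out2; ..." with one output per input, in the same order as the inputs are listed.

[24, -2, -23, -47, -56]; [-49, -54]; [35, 26, 26, 4, -5, -15, -20]; [26, 7, -52]

Execution, op by op:
  [18, 19, 27, 31, 5, -49, -16, -40] -> [11, 12, 20, 24, -2, -56, -23, -47] -> [20, 24, -2, -56, -23, -47] -> [24, -2, -56, -23, -47] -> [24, -2, -23, -47, -56]
  [-30, 4, 4, -42, -47] -> [-37, -3, -3, -49, -54] -> [-3, -49, -54] -> [-49, -54] -> [-49, -54]
  [-22, -44, 18, 11, 33, -13, 33, 2, 42, -8] -> [-29, -51, 11, 4, 26, -20, 26, -5, 35, -15] -> [11, 4, 26, -20, 26, -5, 35, -15] -> [4, 26, -20, 26, -5, 35, -15] -> [35, 26, 26, 4, -5, -15, -20]
  [20, 9, -23, 14, -45, 33] -> [13, 2, -30, 7, -52, 26] -> [-30, 7, -52, 26] -> [7, -52, 26] -> [26, 7, -52]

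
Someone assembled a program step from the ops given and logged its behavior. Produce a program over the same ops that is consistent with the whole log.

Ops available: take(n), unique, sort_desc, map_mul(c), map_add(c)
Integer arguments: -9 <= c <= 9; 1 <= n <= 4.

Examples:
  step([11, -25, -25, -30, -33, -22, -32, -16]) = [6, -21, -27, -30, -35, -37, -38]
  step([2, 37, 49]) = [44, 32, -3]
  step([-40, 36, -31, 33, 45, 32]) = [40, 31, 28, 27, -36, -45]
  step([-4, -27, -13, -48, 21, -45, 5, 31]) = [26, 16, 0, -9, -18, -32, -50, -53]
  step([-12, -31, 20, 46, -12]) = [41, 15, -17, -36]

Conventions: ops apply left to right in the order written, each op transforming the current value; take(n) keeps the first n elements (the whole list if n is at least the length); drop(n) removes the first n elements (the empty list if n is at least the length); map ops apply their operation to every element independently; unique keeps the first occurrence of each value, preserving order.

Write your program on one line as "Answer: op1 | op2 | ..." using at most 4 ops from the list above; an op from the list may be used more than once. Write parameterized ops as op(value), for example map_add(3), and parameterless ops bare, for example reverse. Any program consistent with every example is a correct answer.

sort_desc | unique | map_add(-2) | map_add(-3)

Check, running the answer program on each example:
  [11, -25, -25, -30, -33, -22, -32, -16] -> [11, -16, -22, -25, -25, -30, -32, -33] -> [11, -16, -22, -25, -30, -32, -33] -> [9, -18, -24, -27, -32, -34, -35] -> [6, -21, -27, -30, -35, -37, -38]
  [2, 37, 49] -> [49, 37, 2] -> [49, 37, 2] -> [47, 35, 0] -> [44, 32, -3]
  [-40, 36, -31, 33, 45, 32] -> [45, 36, 33, 32, -31, -40] -> [45, 36, 33, 32, -31, -40] -> [43, 34, 31, 30, -33, -42] -> [40, 31, 28, 27, -36, -45]
  [-4, -27, -13, -48, 21, -45, 5, 31] -> [31, 21, 5, -4, -13, -27, -45, -48] -> [31, 21, 5, -4, -13, -27, -45, -48] -> [29, 19, 3, -6, -15, -29, -47, -50] -> [26, 16, 0, -9, -18, -32, -50, -53]
  [-12, -31, 20, 46, -12] -> [46, 20, -12, -12, -31] -> [46, 20, -12, -31] -> [44, 18, -14, -33] -> [41, 15, -17, -36]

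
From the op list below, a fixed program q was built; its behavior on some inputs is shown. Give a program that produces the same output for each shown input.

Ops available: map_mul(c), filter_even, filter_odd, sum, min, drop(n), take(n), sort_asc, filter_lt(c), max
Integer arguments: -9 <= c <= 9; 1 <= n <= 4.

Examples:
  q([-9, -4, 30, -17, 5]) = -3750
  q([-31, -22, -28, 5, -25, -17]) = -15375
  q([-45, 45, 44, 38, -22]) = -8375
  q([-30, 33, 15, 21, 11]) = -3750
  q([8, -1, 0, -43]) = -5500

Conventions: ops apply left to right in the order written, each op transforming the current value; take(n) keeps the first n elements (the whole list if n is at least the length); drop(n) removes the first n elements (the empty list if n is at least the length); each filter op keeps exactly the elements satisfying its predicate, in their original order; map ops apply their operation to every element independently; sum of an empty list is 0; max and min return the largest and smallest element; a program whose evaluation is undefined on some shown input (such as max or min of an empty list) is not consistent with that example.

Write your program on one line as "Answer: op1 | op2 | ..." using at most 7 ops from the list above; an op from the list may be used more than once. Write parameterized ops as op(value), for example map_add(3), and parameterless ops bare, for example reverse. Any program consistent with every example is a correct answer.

map_mul(5) | map_mul(5) | filter_lt(-1) | map_mul(5) | sort_asc | sum

Check, running the answer program on each example:
  [-9, -4, 30, -17, 5] -> [-45, -20, 150, -85, 25] -> [-225, -100, 750, -425, 125] -> [-225, -100, -425] -> [-1125, -500, -2125] -> [-2125, -1125, -500] -> -3750
  [-31, -22, -28, 5, -25, -17] -> [-155, -110, -140, 25, -125, -85] -> [-775, -550, -700, 125, -625, -425] -> [-775, -550, -700, -625, -425] -> [-3875, -2750, -3500, -3125, -2125] -> [-3875, -3500, -3125, -2750, -2125] -> -15375
  [-45, 45, 44, 38, -22] -> [-225, 225, 220, 190, -110] -> [-1125, 1125, 1100, 950, -550] -> [-1125, -550] -> [-5625, -2750] -> [-5625, -2750] -> -8375
  [-30, 33, 15, 21, 11] -> [-150, 165, 75, 105, 55] -> [-750, 825, 375, 525, 275] -> [-750] -> [-3750] -> [-3750] -> -3750
  [8, -1, 0, -43] -> [40, -5, 0, -215] -> [200, -25, 0, -1075] -> [-25, -1075] -> [-125, -5375] -> [-5375, -125] -> -5500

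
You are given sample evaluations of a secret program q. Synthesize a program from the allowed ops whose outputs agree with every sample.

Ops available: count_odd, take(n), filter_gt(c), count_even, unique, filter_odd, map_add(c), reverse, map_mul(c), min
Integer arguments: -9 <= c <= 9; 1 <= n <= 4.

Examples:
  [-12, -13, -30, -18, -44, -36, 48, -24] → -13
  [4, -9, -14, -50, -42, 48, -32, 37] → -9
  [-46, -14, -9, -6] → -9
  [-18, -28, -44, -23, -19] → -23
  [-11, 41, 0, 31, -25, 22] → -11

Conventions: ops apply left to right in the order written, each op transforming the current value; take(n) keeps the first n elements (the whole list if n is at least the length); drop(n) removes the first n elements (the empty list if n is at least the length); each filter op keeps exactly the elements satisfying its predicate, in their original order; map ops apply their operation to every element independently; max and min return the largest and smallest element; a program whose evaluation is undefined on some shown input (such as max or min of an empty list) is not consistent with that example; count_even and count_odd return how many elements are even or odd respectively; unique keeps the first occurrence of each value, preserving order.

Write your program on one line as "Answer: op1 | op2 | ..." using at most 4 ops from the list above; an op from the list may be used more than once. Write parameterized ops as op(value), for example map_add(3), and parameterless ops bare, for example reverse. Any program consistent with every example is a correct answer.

filter_odd | take(2) | min

Check, running the answer program on each example:
  [-12, -13, -30, -18, -44, -36, 48, -24] -> [-13] -> [-13] -> -13
  [4, -9, -14, -50, -42, 48, -32, 37] -> [-9, 37] -> [-9, 37] -> -9
  [-46, -14, -9, -6] -> [-9] -> [-9] -> -9
  [-18, -28, -44, -23, -19] -> [-23, -19] -> [-23, -19] -> -23
  [-11, 41, 0, 31, -25, 22] -> [-11, 41, 31, -25] -> [-11, 41] -> -11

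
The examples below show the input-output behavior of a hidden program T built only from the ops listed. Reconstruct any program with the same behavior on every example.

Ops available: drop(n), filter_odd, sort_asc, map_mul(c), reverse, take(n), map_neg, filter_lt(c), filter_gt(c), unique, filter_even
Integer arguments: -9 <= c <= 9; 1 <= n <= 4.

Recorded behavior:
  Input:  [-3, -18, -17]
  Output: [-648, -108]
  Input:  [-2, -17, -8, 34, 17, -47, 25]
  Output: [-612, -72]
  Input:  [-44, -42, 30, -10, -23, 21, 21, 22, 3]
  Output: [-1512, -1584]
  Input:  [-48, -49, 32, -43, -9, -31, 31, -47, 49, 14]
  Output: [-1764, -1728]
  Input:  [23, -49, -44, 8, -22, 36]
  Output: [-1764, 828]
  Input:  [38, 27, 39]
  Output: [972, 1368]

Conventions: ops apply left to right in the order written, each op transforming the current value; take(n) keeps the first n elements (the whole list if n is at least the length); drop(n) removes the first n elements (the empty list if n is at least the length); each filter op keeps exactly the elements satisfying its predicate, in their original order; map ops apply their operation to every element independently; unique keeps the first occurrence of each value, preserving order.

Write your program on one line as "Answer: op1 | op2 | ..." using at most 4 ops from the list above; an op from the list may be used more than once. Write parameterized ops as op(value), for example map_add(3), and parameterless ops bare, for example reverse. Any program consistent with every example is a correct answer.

take(2) | map_mul(4) | map_mul(9) | reverse

Check, running the answer program on each example:
  [-3, -18, -17] -> [-3, -18] -> [-12, -72] -> [-108, -648] -> [-648, -108]
  [-2, -17, -8, 34, 17, -47, 25] -> [-2, -17] -> [-8, -68] -> [-72, -612] -> [-612, -72]
  [-44, -42, 30, -10, -23, 21, 21, 22, 3] -> [-44, -42] -> [-176, -168] -> [-1584, -1512] -> [-1512, -1584]
  [-48, -49, 32, -43, -9, -31, 31, -47, 49, 14] -> [-48, -49] -> [-192, -196] -> [-1728, -1764] -> [-1764, -1728]
  [23, -49, -44, 8, -22, 36] -> [23, -49] -> [92, -196] -> [828, -1764] -> [-1764, 828]
  [38, 27, 39] -> [38, 27] -> [152, 108] -> [1368, 972] -> [972, 1368]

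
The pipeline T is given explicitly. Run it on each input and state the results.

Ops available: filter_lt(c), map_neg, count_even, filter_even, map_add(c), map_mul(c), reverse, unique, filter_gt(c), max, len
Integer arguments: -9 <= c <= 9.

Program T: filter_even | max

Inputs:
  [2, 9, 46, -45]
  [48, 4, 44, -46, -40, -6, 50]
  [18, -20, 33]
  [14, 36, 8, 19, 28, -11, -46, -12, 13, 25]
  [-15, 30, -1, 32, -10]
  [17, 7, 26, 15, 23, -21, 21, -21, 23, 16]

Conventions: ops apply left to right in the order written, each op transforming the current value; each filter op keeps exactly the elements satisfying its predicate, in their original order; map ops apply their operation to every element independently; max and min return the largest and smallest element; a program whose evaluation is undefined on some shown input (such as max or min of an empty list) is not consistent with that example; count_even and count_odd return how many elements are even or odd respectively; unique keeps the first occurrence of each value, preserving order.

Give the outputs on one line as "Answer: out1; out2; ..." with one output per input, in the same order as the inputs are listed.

46; 50; 18; 36; 32; 26

Execution, op by op:
  [2, 9, 46, -45] -> [2, 46] -> 46
  [48, 4, 44, -46, -40, -6, 50] -> [48, 4, 44, -46, -40, -6, 50] -> 50
  [18, -20, 33] -> [18, -20] -> 18
  [14, 36, 8, 19, 28, -11, -46, -12, 13, 25] -> [14, 36, 8, 28, -46, -12] -> 36
  [-15, 30, -1, 32, -10] -> [30, 32, -10] -> 32
  [17, 7, 26, 15, 23, -21, 21, -21, 23, 16] -> [26, 16] -> 26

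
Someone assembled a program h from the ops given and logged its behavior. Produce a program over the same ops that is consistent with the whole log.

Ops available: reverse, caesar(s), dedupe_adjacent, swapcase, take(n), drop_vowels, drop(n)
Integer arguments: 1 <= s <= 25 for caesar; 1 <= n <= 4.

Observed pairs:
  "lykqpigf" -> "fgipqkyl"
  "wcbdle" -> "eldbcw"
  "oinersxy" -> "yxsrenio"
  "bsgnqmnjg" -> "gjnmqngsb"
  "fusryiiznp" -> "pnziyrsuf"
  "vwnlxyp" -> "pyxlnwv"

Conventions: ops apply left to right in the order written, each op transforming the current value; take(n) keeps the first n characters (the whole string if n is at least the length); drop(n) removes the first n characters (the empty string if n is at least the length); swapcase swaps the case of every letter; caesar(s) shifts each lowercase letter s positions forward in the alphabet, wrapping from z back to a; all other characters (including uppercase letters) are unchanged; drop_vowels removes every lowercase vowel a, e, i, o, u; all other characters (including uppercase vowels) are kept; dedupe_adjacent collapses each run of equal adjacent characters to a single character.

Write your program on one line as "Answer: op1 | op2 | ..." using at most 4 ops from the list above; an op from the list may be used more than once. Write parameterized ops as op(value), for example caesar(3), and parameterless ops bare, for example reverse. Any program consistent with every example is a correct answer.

dedupe_adjacent | swapcase | reverse | swapcase

Check, running the answer program on each example:
  "lykqpigf" -> "lykqpigf" -> "LYKQPIGF" -> "FGIPQKYL" -> "fgipqkyl"
  "wcbdle" -> "wcbdle" -> "WCBDLE" -> "ELDBCW" -> "eldbcw"
  "oinersxy" -> "oinersxy" -> "OINERSXY" -> "YXSRENIO" -> "yxsrenio"
  "bsgnqmnjg" -> "bsgnqmnjg" -> "BSGNQMNJG" -> "GJNMQNGSB" -> "gjnmqngsb"
  "fusryiiznp" -> "fusryiznp" -> "FUSRYIZNP" -> "PNZIYRSUF" -> "pnziyrsuf"
  "vwnlxyp" -> "vwnlxyp" -> "VWNLXYP" -> "PYXLNWV" -> "pyxlnwv"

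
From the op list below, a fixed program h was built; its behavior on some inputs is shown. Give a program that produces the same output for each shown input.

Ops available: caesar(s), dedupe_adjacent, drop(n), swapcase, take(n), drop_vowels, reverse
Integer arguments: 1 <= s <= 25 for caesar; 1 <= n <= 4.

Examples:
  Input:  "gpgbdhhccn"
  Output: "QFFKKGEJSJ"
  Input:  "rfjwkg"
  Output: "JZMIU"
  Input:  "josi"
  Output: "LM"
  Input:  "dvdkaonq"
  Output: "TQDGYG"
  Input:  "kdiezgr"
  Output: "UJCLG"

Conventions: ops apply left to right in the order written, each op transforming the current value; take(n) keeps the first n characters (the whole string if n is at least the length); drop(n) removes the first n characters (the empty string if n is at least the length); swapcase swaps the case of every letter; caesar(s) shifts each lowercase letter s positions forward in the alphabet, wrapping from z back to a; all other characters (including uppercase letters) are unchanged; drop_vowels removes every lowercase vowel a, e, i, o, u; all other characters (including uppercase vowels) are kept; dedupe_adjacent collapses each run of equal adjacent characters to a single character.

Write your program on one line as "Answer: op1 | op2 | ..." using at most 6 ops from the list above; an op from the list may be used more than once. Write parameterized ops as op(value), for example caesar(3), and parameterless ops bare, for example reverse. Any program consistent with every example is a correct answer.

reverse | caesar(16) | drop_vowels | caesar(14) | caesar(25) | swapcase

Check, running the answer program on each example:
  "gpgbdhhccn" -> "ncchhdbgpg" -> "dssxxtrwfw" -> "dssxxtrwfw" -> "rggllhfktk" -> "qffkkgejsj" -> "QFFKKGEJSJ"
  "rfjwkg" -> "gkwjfr" -> "wamzvh" -> "wmzvh" -> "kanjv" -> "jzmiu" -> "JZMIU"
  "josi" -> "isoj" -> "yiez" -> "yz" -> "mn" -> "lm" -> "LM"
  "dvdkaonq" -> "qnoakdvd" -> "gdeqatlt" -> "gdqtlt" -> "urehzh" -> "tqdgyg" -> "TQDGYG"
  "kdiezgr" -> "rgzeidk" -> "hwpuyta" -> "hwpyt" -> "vkdmh" -> "ujclg" -> "UJCLG"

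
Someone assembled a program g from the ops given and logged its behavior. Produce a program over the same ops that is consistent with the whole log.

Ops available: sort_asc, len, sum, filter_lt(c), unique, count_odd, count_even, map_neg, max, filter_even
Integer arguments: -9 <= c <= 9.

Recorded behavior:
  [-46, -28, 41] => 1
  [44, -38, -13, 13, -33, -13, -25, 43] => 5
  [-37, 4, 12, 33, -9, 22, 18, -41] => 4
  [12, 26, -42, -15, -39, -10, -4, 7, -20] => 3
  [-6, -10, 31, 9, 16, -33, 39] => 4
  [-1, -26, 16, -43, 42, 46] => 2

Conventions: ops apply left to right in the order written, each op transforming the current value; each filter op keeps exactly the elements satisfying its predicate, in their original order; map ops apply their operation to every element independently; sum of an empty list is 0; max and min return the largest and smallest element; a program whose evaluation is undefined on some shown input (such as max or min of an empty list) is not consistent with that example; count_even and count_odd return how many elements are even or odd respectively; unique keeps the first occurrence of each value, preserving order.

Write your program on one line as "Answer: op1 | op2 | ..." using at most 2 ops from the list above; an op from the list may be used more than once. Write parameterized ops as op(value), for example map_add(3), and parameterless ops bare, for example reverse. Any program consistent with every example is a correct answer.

unique | count_odd

Check, running the answer program on each example:
  [-46, -28, 41] -> [-46, -28, 41] -> 1
  [44, -38, -13, 13, -33, -13, -25, 43] -> [44, -38, -13, 13, -33, -25, 43] -> 5
  [-37, 4, 12, 33, -9, 22, 18, -41] -> [-37, 4, 12, 33, -9, 22, 18, -41] -> 4
  [12, 26, -42, -15, -39, -10, -4, 7, -20] -> [12, 26, -42, -15, -39, -10, -4, 7, -20] -> 3
  [-6, -10, 31, 9, 16, -33, 39] -> [-6, -10, 31, 9, 16, -33, 39] -> 4
  [-1, -26, 16, -43, 42, 46] -> [-1, -26, 16, -43, 42, 46] -> 2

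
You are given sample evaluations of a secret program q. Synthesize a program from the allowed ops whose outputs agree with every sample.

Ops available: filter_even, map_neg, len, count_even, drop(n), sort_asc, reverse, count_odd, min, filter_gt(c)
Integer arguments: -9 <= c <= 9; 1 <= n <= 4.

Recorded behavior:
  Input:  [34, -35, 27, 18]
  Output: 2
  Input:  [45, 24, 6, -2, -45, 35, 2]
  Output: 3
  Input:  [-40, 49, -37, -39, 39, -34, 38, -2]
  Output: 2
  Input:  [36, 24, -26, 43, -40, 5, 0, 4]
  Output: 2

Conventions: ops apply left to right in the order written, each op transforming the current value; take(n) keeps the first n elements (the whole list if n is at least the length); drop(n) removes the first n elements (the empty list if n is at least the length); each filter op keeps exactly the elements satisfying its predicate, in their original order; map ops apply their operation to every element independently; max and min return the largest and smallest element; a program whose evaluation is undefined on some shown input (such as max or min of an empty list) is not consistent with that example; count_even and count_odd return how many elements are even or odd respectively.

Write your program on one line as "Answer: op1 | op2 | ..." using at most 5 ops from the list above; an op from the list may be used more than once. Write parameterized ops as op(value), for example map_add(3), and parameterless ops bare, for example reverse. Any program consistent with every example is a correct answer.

filter_gt(5) | reverse | drop(1) | len

Check, running the answer program on each example:
  [34, -35, 27, 18] -> [34, 27, 18] -> [18, 27, 34] -> [27, 34] -> 2
  [45, 24, 6, -2, -45, 35, 2] -> [45, 24, 6, 35] -> [35, 6, 24, 45] -> [6, 24, 45] -> 3
  [-40, 49, -37, -39, 39, -34, 38, -2] -> [49, 39, 38] -> [38, 39, 49] -> [39, 49] -> 2
  [36, 24, -26, 43, -40, 5, 0, 4] -> [36, 24, 43] -> [43, 24, 36] -> [24, 36] -> 2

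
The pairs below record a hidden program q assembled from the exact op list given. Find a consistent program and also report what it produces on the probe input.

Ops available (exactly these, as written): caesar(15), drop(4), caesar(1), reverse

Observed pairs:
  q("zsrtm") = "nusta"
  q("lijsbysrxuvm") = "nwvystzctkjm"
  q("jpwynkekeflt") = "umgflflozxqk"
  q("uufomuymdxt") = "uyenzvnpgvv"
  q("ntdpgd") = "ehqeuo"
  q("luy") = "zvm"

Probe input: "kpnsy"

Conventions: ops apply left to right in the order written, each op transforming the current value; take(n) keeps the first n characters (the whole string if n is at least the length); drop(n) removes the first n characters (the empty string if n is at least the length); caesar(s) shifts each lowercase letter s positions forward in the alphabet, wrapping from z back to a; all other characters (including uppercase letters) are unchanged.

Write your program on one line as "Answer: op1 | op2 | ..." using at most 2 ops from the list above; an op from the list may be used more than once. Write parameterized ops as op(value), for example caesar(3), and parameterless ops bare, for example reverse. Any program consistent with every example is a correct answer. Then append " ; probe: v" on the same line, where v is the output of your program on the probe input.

caesar(1) | reverse ; probe: "ztoql"

Check, running the answer program on each example:
  "zsrtm" -> "atsun" -> "nusta"
  "lijsbysrxuvm" -> "mjktcztsyvwn" -> "nwvystzctkjm"
  "jpwynkekeflt" -> "kqxzolflfgmu" -> "umgflflozxqk"
  "uufomuymdxt" -> "vvgpnvzneyu" -> "uyenzvnpgvv"
  "ntdpgd" -> "oueqhe" -> "ehqeuo"
  "luy" -> "mvz" -> "zvm"
  probe: "kpnsy" -> "lqotz" -> "ztoql"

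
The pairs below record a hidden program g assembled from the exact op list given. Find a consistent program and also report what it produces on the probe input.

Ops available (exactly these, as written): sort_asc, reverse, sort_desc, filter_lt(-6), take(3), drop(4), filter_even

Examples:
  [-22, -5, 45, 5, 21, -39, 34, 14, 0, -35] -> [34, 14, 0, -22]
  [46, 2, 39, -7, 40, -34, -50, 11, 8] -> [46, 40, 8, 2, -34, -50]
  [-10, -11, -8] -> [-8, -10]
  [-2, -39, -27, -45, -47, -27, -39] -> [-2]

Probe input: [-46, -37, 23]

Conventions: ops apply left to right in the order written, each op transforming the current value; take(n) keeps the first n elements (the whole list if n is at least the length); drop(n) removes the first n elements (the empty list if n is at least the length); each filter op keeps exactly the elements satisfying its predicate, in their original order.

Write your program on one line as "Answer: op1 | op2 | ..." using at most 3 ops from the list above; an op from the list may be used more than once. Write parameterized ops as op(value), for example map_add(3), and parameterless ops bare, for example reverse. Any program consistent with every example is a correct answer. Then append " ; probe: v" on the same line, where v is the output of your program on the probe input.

filter_even | sort_asc | sort_desc ; probe: [-46]

Check, running the answer program on each example:
  [-22, -5, 45, 5, 21, -39, 34, 14, 0, -35] -> [-22, 34, 14, 0] -> [-22, 0, 14, 34] -> [34, 14, 0, -22]
  [46, 2, 39, -7, 40, -34, -50, 11, 8] -> [46, 2, 40, -34, -50, 8] -> [-50, -34, 2, 8, 40, 46] -> [46, 40, 8, 2, -34, -50]
  [-10, -11, -8] -> [-10, -8] -> [-10, -8] -> [-8, -10]
  [-2, -39, -27, -45, -47, -27, -39] -> [-2] -> [-2] -> [-2]
  probe: [-46, -37, 23] -> [-46] -> [-46] -> [-46]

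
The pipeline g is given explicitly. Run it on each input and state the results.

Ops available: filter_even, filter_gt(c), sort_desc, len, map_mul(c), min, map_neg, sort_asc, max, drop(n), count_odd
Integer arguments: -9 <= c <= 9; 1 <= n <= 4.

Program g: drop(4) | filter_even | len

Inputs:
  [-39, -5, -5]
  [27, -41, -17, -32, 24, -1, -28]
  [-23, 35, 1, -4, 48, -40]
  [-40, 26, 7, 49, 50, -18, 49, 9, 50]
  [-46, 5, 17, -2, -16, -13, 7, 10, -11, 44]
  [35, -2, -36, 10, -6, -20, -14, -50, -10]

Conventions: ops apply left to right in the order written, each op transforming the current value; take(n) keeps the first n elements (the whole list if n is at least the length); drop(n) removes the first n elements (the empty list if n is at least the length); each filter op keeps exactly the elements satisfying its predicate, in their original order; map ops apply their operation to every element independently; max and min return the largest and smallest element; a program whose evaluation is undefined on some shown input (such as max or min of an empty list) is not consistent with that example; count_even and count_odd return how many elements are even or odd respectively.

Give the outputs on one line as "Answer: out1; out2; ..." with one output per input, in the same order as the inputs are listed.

0; 2; 2; 3; 3; 5

Execution, op by op:
  [-39, -5, -5] -> [] -> [] -> 0
  [27, -41, -17, -32, 24, -1, -28] -> [24, -1, -28] -> [24, -28] -> 2
  [-23, 35, 1, -4, 48, -40] -> [48, -40] -> [48, -40] -> 2
  [-40, 26, 7, 49, 50, -18, 49, 9, 50] -> [50, -18, 49, 9, 50] -> [50, -18, 50] -> 3
  [-46, 5, 17, -2, -16, -13, 7, 10, -11, 44] -> [-16, -13, 7, 10, -11, 44] -> [-16, 10, 44] -> 3
  [35, -2, -36, 10, -6, -20, -14, -50, -10] -> [-6, -20, -14, -50, -10] -> [-6, -20, -14, -50, -10] -> 5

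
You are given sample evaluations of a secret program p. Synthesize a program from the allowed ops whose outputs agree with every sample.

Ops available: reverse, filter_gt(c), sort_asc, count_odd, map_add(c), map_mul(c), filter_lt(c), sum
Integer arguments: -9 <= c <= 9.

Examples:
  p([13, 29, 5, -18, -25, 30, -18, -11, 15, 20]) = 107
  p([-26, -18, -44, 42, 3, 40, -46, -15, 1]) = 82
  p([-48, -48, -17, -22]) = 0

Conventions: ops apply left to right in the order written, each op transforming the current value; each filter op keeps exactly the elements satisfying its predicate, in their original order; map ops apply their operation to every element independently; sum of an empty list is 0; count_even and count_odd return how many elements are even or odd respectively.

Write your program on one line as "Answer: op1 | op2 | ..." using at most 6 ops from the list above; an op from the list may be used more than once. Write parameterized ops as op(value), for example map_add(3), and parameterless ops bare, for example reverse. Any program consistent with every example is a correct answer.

filter_gt(-6) | filter_gt(2) | reverse | filter_gt(8) | sum

Check, running the answer program on each example:
  [13, 29, 5, -18, -25, 30, -18, -11, 15, 20] -> [13, 29, 5, 30, 15, 20] -> [13, 29, 5, 30, 15, 20] -> [20, 15, 30, 5, 29, 13] -> [20, 15, 30, 29, 13] -> 107
  [-26, -18, -44, 42, 3, 40, -46, -15, 1] -> [42, 3, 40, 1] -> [42, 3, 40] -> [40, 3, 42] -> [40, 42] -> 82
  [-48, -48, -17, -22] -> [] -> [] -> [] -> [] -> 0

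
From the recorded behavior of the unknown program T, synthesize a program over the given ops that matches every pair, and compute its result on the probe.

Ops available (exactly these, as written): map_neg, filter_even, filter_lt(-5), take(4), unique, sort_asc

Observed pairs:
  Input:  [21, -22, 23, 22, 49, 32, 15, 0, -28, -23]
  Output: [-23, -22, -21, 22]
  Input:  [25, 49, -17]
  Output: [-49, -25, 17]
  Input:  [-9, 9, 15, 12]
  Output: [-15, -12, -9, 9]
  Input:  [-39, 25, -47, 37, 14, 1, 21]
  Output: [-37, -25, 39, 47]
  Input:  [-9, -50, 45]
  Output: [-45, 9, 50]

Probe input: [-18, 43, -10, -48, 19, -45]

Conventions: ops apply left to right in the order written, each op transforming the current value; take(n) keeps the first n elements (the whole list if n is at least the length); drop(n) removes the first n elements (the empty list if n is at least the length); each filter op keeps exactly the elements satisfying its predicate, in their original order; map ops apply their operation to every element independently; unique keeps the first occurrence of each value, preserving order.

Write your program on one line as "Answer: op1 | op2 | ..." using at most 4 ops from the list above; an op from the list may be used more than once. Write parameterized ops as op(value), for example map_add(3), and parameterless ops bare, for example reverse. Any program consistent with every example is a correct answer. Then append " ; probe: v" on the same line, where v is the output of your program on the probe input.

take(4) | map_neg | sort_asc ; probe: [-43, 10, 18, 48]

Check, running the answer program on each example:
  [21, -22, 23, 22, 49, 32, 15, 0, -28, -23] -> [21, -22, 23, 22] -> [-21, 22, -23, -22] -> [-23, -22, -21, 22]
  [25, 49, -17] -> [25, 49, -17] -> [-25, -49, 17] -> [-49, -25, 17]
  [-9, 9, 15, 12] -> [-9, 9, 15, 12] -> [9, -9, -15, -12] -> [-15, -12, -9, 9]
  [-39, 25, -47, 37, 14, 1, 21] -> [-39, 25, -47, 37] -> [39, -25, 47, -37] -> [-37, -25, 39, 47]
  [-9, -50, 45] -> [-9, -50, 45] -> [9, 50, -45] -> [-45, 9, 50]
  probe: [-18, 43, -10, -48, 19, -45] -> [-18, 43, -10, -48] -> [18, -43, 10, 48] -> [-43, 10, 18, 48]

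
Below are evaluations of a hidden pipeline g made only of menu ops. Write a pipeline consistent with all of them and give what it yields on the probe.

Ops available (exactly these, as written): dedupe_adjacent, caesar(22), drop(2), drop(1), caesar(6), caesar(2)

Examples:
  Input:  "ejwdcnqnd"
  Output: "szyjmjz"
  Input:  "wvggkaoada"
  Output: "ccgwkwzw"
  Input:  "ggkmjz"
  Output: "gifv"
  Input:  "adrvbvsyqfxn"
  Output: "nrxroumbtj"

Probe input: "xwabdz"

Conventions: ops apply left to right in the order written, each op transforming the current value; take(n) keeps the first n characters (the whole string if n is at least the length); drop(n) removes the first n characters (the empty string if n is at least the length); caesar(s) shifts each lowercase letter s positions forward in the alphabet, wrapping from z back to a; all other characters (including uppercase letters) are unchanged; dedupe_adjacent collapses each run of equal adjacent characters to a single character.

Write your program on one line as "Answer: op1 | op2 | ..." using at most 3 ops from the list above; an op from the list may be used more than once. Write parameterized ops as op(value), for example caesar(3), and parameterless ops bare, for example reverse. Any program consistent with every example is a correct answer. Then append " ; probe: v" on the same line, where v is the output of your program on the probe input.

drop(2) | caesar(22) ; probe: "wxzv"

Check, running the answer program on each example:
  "ejwdcnqnd" -> "wdcnqnd" -> "szyjmjz"
  "wvggkaoada" -> "ggkaoada" -> "ccgwkwzw"
  "ggkmjz" -> "kmjz" -> "gifv"
  "adrvbvsyqfxn" -> "rvbvsyqfxn" -> "nrxroumbtj"
  probe: "xwabdz" -> "abdz" -> "wxzv"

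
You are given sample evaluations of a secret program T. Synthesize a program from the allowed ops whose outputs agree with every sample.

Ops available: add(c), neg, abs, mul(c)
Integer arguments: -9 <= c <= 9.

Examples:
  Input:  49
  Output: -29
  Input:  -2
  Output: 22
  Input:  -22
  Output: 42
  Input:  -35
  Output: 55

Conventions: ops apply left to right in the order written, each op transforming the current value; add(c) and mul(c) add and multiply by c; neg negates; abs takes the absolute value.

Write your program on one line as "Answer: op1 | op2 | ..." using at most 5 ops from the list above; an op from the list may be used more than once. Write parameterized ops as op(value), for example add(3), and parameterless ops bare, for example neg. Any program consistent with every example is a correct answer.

neg | add(8) | add(8) | add(2) | add(2)

Check, running the answer program on each example:
  49 -> -49 -> -41 -> -33 -> -31 -> -29
  -2 -> 2 -> 10 -> 18 -> 20 -> 22
  -22 -> 22 -> 30 -> 38 -> 40 -> 42
  -35 -> 35 -> 43 -> 51 -> 53 -> 55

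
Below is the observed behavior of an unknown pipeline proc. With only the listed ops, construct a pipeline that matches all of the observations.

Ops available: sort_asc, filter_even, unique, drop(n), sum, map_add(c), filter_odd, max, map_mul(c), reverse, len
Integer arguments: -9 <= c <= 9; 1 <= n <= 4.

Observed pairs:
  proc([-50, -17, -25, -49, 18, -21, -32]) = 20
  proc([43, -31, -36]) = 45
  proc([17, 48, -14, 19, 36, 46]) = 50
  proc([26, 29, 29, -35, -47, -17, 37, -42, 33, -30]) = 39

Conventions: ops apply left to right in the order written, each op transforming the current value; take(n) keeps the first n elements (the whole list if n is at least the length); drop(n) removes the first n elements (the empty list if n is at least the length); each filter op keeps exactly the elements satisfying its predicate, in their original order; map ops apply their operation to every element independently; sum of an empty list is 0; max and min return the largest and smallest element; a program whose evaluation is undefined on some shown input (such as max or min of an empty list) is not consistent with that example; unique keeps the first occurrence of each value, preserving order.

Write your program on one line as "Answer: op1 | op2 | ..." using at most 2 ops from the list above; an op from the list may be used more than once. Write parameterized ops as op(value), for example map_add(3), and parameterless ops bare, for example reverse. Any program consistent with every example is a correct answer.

map_add(2) | max

Check, running the answer program on each example:
  [-50, -17, -25, -49, 18, -21, -32] -> [-48, -15, -23, -47, 20, -19, -30] -> 20
  [43, -31, -36] -> [45, -29, -34] -> 45
  [17, 48, -14, 19, 36, 46] -> [19, 50, -12, 21, 38, 48] -> 50
  [26, 29, 29, -35, -47, -17, 37, -42, 33, -30] -> [28, 31, 31, -33, -45, -15, 39, -40, 35, -28] -> 39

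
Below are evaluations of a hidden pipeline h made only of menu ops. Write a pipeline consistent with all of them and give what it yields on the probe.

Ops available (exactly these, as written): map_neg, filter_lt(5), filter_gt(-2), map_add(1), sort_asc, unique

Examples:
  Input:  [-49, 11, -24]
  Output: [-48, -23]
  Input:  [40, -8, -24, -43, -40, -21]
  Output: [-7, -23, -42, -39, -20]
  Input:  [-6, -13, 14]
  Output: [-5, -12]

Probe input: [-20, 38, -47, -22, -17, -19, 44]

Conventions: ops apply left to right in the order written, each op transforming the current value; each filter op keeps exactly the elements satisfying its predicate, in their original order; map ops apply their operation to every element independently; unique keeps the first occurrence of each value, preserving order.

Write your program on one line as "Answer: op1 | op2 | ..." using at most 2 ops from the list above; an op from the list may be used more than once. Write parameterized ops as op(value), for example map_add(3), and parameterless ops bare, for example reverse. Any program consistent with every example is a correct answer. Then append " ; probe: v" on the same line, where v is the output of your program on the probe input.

map_add(1) | filter_lt(5) ; probe: [-19, -46, -21, -16, -18]

Check, running the answer program on each example:
  [-49, 11, -24] -> [-48, 12, -23] -> [-48, -23]
  [40, -8, -24, -43, -40, -21] -> [41, -7, -23, -42, -39, -20] -> [-7, -23, -42, -39, -20]
  [-6, -13, 14] -> [-5, -12, 15] -> [-5, -12]
  probe: [-20, 38, -47, -22, -17, -19, 44] -> [-19, 39, -46, -21, -16, -18, 45] -> [-19, -46, -21, -16, -18]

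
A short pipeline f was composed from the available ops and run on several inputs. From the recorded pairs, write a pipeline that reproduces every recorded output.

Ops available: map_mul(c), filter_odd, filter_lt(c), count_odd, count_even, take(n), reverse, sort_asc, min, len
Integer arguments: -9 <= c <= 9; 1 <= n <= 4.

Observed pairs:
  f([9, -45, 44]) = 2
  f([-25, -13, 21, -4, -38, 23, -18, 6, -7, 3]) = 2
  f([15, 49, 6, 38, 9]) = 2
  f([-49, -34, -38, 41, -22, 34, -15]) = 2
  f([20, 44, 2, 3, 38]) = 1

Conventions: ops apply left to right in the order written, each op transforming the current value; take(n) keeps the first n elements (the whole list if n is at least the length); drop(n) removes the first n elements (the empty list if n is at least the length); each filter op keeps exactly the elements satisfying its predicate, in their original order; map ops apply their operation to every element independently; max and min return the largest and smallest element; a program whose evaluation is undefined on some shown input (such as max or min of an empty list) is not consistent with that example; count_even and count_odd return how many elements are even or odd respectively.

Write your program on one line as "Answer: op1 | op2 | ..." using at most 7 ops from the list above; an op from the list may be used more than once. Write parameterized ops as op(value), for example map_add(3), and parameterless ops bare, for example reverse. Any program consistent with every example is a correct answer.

map_mul(9) | filter_odd | map_mul(-2) | take(4) | take(2) | len

Check, running the answer program on each example:
  [9, -45, 44] -> [81, -405, 396] -> [81, -405] -> [-162, 810] -> [-162, 810] -> [-162, 810] -> 2
  [-25, -13, 21, -4, -38, 23, -18, 6, -7, 3] -> [-225, -117, 189, -36, -342, 207, -162, 54, -63, 27] -> [-225, -117, 189, 207, -63, 27] -> [450, 234, -378, -414, 126, -54] -> [450, 234, -378, -414] -> [450, 234] -> 2
  [15, 49, 6, 38, 9] -> [135, 441, 54, 342, 81] -> [135, 441, 81] -> [-270, -882, -162] -> [-270, -882, -162] -> [-270, -882] -> 2
  [-49, -34, -38, 41, -22, 34, -15] -> [-441, -306, -342, 369, -198, 306, -135] -> [-441, 369, -135] -> [882, -738, 270] -> [882, -738, 270] -> [882, -738] -> 2
  [20, 44, 2, 3, 38] -> [180, 396, 18, 27, 342] -> [27] -> [-54] -> [-54] -> [-54] -> 1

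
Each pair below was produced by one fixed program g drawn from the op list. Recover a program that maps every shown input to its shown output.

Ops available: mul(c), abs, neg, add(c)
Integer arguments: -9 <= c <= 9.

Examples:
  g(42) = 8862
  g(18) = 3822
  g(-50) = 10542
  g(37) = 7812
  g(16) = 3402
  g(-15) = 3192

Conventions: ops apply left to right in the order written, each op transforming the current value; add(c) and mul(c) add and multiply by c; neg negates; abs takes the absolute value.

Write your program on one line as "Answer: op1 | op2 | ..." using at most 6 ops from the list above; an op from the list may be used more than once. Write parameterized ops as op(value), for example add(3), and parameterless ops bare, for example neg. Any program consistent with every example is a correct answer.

mul(-5) | abs | mul(-6) | add(-6) | mul(-7)

Check, running the answer program on each example:
  42 -> -210 -> 210 -> -1260 -> -1266 -> 8862
  18 -> -90 -> 90 -> -540 -> -546 -> 3822
  -50 -> 250 -> 250 -> -1500 -> -1506 -> 10542
  37 -> -185 -> 185 -> -1110 -> -1116 -> 7812
  16 -> -80 -> 80 -> -480 -> -486 -> 3402
  -15 -> 75 -> 75 -> -450 -> -456 -> 3192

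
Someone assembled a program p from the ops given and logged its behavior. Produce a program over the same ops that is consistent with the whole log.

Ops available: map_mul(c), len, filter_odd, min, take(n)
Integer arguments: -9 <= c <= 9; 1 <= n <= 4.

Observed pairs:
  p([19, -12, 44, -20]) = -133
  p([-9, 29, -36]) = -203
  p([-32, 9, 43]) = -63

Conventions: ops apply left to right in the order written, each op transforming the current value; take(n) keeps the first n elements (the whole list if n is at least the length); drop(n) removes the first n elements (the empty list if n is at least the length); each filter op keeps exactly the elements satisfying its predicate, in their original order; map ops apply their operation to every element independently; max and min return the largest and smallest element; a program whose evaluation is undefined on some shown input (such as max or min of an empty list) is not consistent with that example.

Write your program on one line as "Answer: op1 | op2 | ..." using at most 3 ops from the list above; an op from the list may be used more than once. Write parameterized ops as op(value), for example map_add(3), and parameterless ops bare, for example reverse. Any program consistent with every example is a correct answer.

map_mul(-7) | take(2) | min

Check, running the answer program on each example:
  [19, -12, 44, -20] -> [-133, 84, -308, 140] -> [-133, 84] -> -133
  [-9, 29, -36] -> [63, -203, 252] -> [63, -203] -> -203
  [-32, 9, 43] -> [224, -63, -301] -> [224, -63] -> -63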